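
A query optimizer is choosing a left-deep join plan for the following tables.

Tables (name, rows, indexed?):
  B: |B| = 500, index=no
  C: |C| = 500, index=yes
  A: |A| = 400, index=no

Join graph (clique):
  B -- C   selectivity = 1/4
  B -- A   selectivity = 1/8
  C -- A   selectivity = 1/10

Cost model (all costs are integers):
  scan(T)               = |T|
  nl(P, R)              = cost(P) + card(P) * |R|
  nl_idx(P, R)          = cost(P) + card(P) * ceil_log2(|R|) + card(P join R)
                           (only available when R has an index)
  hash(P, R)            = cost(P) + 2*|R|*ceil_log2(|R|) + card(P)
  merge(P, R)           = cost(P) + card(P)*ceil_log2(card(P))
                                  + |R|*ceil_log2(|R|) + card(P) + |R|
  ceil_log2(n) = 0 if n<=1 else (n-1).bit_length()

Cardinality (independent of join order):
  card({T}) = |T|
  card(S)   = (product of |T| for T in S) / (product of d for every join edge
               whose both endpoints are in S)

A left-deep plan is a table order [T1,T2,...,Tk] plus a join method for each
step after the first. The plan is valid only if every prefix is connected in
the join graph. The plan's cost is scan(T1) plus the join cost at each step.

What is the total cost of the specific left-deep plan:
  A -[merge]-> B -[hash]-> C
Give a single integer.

step 1: scan A: cost=400, card=400
step 2: join B via merge
    card(P join B) = 400*500/(8) = 25000
    cost = 400 + 400*9 + 500*9 + 400 + 500 = 9400
step 3: join C via hash
    card(P join C) = 25000*500/(4*10) = 312500
    cost = 9400 + 2*500*9 + 25000 = 43400

43400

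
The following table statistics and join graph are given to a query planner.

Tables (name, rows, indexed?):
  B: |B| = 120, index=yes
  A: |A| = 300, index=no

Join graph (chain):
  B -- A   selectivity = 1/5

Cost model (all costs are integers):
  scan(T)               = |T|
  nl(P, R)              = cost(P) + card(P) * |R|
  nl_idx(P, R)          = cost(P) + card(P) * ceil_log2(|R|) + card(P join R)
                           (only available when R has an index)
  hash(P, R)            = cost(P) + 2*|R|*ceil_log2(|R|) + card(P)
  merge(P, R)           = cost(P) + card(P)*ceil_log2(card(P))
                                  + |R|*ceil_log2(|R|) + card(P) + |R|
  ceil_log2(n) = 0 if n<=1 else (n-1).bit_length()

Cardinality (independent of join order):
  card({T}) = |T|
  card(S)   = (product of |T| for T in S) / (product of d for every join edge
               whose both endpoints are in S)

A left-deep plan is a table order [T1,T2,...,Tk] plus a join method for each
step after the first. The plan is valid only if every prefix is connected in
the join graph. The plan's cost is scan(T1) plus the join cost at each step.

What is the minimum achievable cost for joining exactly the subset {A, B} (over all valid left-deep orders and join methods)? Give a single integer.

2280

Selinger DP over subsets of {A,B}:
  {B}: scan cost=120, card=120
  {A}: scan cost=300, card=300
  {AB}: card=7200; try (B,hash)→2280, (A,merge)→4080, (B,merge)→4260, (A,hash)→5640, (B,nl_idx)→9600, (A,nl)→36120 …(+1); best=2280 via (B,hash)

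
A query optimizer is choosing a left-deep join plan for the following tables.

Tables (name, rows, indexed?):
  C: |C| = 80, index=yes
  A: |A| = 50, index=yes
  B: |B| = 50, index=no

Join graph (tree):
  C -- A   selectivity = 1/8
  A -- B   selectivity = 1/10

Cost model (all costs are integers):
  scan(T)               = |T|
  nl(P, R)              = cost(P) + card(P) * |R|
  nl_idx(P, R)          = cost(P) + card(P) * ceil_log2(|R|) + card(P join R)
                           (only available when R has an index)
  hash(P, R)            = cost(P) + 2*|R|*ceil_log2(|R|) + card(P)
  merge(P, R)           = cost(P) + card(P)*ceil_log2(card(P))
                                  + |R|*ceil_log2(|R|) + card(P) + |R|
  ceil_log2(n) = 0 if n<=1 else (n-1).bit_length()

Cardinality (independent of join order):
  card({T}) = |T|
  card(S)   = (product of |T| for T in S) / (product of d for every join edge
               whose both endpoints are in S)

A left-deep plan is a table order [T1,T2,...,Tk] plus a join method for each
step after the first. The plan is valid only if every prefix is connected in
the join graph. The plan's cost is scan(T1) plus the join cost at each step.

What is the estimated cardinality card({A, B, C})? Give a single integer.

Tables in S: A(50), B(50), C(80)
Edges inside S: C-A(d=8), A-B(d=10)
numerator = 50 * 50 * 80 = 200000
denominator = 8 * 10 = 80
card(S) = 200000 / 80 = 2500

2500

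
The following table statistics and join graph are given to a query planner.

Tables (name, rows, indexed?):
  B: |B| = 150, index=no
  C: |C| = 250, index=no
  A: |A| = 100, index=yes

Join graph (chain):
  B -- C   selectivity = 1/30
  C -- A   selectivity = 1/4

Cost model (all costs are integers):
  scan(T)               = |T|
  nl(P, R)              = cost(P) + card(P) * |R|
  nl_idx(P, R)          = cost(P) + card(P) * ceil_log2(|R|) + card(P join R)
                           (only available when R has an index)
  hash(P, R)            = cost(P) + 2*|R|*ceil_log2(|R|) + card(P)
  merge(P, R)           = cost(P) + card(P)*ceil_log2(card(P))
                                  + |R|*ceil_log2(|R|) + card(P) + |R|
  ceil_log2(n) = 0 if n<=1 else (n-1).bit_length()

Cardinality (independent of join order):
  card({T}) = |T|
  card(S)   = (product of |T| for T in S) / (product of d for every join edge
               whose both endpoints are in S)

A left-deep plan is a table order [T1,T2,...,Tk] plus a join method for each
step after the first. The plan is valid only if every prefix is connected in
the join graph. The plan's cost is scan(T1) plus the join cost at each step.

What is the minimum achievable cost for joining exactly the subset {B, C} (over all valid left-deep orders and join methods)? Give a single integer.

2900

Selinger DP over subsets of {B,C}:
  {B}: scan cost=150, card=150
  {C}: scan cost=250, card=250
  {BC}: card=1250; try (B,hash)→2900, (C,merge)→3750, (B,merge)→3850, (C,hash)→4300, (C,nl)→37650, (B,nl)→37750; best=2900 via (B,hash)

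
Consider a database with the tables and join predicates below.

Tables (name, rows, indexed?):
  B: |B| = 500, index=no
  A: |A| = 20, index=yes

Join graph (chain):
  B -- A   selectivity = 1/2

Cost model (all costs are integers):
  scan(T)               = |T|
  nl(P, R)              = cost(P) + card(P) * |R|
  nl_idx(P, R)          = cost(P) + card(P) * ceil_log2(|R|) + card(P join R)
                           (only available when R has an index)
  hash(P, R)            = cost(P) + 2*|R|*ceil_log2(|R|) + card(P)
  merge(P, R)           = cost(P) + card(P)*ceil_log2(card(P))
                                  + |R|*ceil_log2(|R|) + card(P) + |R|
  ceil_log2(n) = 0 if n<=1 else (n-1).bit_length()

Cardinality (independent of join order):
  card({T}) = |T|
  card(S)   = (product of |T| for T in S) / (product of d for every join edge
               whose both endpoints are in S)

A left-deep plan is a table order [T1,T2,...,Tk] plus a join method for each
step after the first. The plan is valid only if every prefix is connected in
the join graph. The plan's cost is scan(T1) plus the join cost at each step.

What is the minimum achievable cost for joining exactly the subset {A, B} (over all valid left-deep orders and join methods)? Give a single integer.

1200

Selinger DP over subsets of {A,B}:
  {B}: scan cost=500, card=500
  {A}: scan cost=20, card=20
  {AB}: card=5000; try (A,hash)→1200, (B,merge)→5140, (A,merge)→5620, (A,nl_idx)→8000, (B,hash)→9040, (B,nl)→10020 …(+1); best=1200 via (A,hash)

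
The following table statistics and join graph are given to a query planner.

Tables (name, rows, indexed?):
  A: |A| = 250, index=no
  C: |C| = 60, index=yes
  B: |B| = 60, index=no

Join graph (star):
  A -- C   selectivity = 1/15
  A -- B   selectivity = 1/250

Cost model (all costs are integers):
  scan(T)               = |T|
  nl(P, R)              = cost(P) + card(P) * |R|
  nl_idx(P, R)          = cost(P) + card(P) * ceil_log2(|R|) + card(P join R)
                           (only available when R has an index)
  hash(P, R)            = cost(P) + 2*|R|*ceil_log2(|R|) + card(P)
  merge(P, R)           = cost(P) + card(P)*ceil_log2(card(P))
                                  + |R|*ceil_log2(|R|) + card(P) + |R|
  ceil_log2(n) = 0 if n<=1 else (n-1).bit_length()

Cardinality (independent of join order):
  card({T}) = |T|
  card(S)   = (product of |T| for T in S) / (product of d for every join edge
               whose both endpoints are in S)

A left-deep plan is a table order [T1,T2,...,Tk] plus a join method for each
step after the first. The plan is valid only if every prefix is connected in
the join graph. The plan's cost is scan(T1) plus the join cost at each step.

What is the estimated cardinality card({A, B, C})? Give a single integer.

240

Tables in S: A(250), B(60), C(60)
Edges inside S: A-C(d=15), A-B(d=250)
numerator = 250 * 60 * 60 = 900000
denominator = 15 * 250 = 3750
card(S) = 900000 / 3750 = 240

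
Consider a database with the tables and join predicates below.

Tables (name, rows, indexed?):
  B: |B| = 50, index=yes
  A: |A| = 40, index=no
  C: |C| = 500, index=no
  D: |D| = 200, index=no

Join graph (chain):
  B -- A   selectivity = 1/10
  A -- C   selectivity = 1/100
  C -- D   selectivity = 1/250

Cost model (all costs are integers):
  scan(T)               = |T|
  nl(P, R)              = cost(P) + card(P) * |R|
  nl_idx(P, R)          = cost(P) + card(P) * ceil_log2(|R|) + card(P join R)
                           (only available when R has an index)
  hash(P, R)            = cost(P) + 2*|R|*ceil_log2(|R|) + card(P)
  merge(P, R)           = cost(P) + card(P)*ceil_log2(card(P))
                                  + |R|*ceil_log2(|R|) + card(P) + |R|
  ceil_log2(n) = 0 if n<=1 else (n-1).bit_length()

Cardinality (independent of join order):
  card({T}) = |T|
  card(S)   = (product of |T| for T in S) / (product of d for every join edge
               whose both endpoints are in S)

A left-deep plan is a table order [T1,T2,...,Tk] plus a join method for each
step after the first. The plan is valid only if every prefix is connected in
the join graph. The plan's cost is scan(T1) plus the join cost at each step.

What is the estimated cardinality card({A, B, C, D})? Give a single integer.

Tables in S: A(40), B(50), C(500), D(200)
Edges inside S: B-A(d=10), A-C(d=100), C-D(d=250)
numerator = 40 * 50 * 500 * 200 = 200000000
denominator = 10 * 100 * 250 = 250000
card(S) = 200000000 / 250000 = 800

800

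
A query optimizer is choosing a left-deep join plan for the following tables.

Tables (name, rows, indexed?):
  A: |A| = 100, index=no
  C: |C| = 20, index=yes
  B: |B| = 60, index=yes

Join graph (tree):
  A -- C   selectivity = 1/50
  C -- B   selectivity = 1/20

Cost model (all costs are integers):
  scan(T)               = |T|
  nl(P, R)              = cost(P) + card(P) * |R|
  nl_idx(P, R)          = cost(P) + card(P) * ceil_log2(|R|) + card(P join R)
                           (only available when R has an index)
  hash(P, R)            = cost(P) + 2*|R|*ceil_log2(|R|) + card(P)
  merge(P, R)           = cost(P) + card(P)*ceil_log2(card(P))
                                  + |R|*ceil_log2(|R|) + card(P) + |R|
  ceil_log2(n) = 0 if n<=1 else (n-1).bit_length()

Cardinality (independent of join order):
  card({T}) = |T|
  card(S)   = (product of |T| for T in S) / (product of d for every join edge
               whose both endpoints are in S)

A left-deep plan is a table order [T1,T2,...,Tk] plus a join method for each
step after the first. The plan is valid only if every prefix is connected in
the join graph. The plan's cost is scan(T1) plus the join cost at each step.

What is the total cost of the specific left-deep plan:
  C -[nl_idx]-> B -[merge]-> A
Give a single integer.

step 1: scan C: cost=20, card=20
step 2: join B via nl_idx
    card(P join B) = 20*60/(20) = 60
    cost = 20 + 20*6 + 60 = 200
step 3: join A via merge
    card(P join A) = 60*100/(50) = 120
    cost = 200 + 60*6 + 100*7 + 60 + 100 = 1420

1420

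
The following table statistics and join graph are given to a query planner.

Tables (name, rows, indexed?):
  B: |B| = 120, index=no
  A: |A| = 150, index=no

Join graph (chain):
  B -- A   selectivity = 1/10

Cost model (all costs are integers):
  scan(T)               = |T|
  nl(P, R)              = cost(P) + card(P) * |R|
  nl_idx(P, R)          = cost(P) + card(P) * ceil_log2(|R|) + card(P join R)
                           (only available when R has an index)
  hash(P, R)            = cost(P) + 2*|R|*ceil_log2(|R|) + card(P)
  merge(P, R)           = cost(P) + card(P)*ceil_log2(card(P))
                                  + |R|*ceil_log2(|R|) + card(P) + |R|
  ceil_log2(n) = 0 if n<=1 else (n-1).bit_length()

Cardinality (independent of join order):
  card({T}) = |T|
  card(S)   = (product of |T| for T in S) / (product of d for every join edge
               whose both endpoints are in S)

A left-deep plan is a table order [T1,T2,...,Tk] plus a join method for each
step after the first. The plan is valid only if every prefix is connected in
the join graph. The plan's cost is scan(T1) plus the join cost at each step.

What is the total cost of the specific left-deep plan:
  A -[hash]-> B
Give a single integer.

1980

step 1: scan A: cost=150, card=150
step 2: join B via hash
    card(P join B) = 150*120/(10) = 1800
    cost = 150 + 2*120*7 + 150 = 1980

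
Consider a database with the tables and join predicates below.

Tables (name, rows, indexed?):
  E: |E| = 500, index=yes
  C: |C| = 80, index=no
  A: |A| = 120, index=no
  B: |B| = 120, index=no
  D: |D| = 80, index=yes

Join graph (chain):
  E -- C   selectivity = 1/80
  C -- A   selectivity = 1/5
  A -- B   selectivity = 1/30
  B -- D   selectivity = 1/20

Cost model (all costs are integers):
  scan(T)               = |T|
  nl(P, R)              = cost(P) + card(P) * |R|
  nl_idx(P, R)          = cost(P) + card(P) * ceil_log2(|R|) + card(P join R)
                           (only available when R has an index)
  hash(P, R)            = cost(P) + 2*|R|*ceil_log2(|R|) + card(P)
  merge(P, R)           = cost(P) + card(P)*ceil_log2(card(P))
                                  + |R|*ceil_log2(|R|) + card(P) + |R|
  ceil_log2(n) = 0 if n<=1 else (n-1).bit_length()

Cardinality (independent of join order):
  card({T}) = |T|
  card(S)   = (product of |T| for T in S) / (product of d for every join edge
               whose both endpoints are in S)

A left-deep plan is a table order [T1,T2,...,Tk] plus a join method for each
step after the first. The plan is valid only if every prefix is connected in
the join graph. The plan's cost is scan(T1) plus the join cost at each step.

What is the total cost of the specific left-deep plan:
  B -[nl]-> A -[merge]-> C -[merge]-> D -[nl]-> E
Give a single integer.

15488120

step 1: scan B: cost=120, card=120
step 2: join A via nl
    card(P join A) = 120*120/(30) = 480
    cost = 120 + 120*120 = 14520
step 3: join C via merge
    card(P join C) = 480*80/(5) = 7680
    cost = 14520 + 480*9 + 80*7 + 480 + 80 = 19960
step 4: join D via merge
    card(P join D) = 7680*80/(20) = 30720
    cost = 19960 + 7680*13 + 80*7 + 7680 + 80 = 128120
step 5: join E via nl
    card(P join E) = 30720*500/(80) = 192000
    cost = 128120 + 30720*500 = 15488120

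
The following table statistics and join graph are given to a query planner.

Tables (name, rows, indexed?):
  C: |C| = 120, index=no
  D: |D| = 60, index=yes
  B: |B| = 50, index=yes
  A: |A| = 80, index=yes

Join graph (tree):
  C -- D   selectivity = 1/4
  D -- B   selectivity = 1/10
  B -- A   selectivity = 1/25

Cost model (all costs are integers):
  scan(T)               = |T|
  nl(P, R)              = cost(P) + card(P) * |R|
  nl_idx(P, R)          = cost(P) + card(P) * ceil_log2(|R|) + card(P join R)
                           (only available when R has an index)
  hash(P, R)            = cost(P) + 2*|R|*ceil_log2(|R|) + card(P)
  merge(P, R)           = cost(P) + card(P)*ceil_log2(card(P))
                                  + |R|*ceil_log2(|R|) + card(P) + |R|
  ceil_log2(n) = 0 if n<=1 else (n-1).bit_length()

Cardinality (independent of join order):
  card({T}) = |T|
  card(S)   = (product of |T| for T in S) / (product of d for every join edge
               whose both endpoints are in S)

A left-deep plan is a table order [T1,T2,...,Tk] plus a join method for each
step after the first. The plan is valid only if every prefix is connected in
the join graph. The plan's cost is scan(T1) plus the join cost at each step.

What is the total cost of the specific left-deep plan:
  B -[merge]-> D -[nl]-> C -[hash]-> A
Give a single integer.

46940

step 1: scan B: cost=50, card=50
step 2: join D via merge
    card(P join D) = 50*60/(10) = 300
    cost = 50 + 50*6 + 60*6 + 50 + 60 = 820
step 3: join C via nl
    card(P join C) = 300*120/(4) = 9000
    cost = 820 + 300*120 = 36820
step 4: join A via hash
    card(P join A) = 9000*80/(25) = 28800
    cost = 36820 + 2*80*7 + 9000 = 46940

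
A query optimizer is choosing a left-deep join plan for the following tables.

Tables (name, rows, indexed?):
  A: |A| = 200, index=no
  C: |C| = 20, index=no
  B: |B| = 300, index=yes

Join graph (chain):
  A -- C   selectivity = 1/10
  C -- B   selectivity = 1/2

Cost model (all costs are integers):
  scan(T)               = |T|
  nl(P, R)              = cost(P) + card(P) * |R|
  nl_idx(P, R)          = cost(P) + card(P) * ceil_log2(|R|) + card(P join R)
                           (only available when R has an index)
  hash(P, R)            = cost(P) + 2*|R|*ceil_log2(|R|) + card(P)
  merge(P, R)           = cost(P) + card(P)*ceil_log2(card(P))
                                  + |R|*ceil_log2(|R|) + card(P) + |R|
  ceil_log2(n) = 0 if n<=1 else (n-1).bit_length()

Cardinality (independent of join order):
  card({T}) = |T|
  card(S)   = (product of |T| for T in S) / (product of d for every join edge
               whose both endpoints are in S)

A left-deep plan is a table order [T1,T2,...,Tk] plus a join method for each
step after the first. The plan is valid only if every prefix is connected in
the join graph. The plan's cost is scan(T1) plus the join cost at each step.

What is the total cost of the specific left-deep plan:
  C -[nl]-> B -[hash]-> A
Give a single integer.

step 1: scan C: cost=20, card=20
step 2: join B via nl
    card(P join B) = 20*300/(2) = 3000
    cost = 20 + 20*300 = 6020
step 3: join A via hash
    card(P join A) = 3000*200/(10) = 60000
    cost = 6020 + 2*200*8 + 3000 = 12220

12220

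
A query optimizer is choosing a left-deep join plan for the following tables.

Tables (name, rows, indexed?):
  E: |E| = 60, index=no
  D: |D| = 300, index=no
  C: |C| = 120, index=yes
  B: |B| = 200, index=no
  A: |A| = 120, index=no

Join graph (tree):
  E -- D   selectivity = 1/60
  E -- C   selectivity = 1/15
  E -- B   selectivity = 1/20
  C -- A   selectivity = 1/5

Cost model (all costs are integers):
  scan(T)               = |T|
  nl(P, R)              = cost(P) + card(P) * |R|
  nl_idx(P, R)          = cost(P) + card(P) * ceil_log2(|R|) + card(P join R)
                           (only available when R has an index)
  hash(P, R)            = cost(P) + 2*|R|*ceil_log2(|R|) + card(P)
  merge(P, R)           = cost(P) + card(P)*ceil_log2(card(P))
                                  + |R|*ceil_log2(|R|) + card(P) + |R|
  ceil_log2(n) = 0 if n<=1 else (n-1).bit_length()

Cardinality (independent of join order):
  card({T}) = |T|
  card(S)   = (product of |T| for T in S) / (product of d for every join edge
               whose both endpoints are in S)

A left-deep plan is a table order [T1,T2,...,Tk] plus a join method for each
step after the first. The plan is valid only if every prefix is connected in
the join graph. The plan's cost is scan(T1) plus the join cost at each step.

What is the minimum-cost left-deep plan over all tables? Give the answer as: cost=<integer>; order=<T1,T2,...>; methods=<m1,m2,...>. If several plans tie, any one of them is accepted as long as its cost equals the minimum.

cost=34580; order=D,E,C,B,A; methods=hash,hash,hash,hash

Selinger DP (subsets sized 1..n):
  {E}: scan cost=60, card=60
  {D}: scan cost=300, card=300
  {C}: scan cost=120, card=120
  {B}: scan cost=200, card=200
  {A}: scan cost=120, card=120
  {DE}: card=300; try (E,hash)→1320, (D,merge)→3480, (E,merge)→3720, (D,hash)→5520, (D,nl)→18060, (E,nl)→18300; best=1320 via (E,hash)
  {CE}: card=480; try (E,hash)→960, (C,nl_idx)→960, (C,merge)→1440, (E,merge)→1500, (C,hash)→1800, (C,nl)→7260 …(+1); best=960 via (E,hash)
  {BE}: card=600; try (E,hash)→1120, (B,merge)→2280, (E,merge)→2420, (B,hash)→3320, (B,nl)→12060, (E,nl)→12200; best=1120 via (E,hash)
  {AC}: card=2880; try (C,hash)→1920, (A,hash)→1920, (C,merge)→2040, (A,merge)→2040, (C,nl_idx)→3840, (C,nl)→14520 …(+1); best=1920 via (C,hash)
  {CDE}: card=2400; try (C,hash)→3300, (C,merge)→5280, (C,nl_idx)→5820, (D,hash)→6840, (D,merge)→8760, (C,nl)→37320 …(+1); best=3300 via (C,hash)
  {BDE}: card=3000; try (B,hash)→4820, (B,merge)→6120, (D,hash)→7120, (D,merge)→10720, (B,nl)→61320, (D,nl)→181120; best=4820 via (B,hash)
  {BCE}: card=4800; try (C,hash)→3400, (B,hash)→4640, (B,merge)→7560, (C,merge)→8680, (C,nl_idx)→10120, (C,nl)→73120 …(+1); best=3400 via (C,hash)
  {ACE}: card=11520; try (A,hash)→3120, (E,hash)→5520, (A,merge)→6720, (E,merge)→39780, (A,nl)→58560, (E,nl)→174720; best=3120 via (A,hash)
  {BCDE}: card=24000; try (B,hash)→8900, (C,hash)→9500, (D,hash)→13600, (B,merge)→36300, (C,merge)→44780, (C,nl_idx)→49820 …(+4); best=8900 via (B,hash)
  {ACDE}: card=57600; try (A,hash)→7380, (D,hash)→20040, (A,merge)→35460, (D,merge)→178920, (A,nl)→291300, (D,nl)→3459120; best=7380 via (A,hash)
  {ABCE}: card=115200; try (A,hash)→9880, (B,hash)→17840, (A,merge)→71560, (B,merge)→177720, (A,nl)→579400, (B,nl)→2307120; best=9880 via (A,hash)
  {ABCDE}: card=576000; try (A,hash)→34580, (B,hash)→68180, (D,hash)→130480, (A,merge)→393860, (B,merge)→988380, (D,merge)→2086480 …(+3); best=34580 via (A,hash)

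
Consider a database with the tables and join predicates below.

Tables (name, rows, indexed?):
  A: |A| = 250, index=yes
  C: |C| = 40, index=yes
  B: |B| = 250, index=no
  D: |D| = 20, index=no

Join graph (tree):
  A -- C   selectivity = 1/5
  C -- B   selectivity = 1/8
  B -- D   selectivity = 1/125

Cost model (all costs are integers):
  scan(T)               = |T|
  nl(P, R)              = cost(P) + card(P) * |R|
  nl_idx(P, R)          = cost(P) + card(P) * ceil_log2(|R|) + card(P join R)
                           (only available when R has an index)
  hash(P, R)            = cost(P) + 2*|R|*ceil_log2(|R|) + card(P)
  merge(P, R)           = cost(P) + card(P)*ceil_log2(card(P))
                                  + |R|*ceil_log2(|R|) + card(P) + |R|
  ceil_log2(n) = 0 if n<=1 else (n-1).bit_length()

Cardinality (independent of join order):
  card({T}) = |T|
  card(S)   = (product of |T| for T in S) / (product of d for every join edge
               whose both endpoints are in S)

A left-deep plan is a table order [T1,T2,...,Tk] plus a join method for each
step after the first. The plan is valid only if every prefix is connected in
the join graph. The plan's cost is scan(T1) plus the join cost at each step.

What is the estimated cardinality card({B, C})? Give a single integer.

1250

Tables in S: B(250), C(40)
Edges inside S: C-B(d=8)
numerator = 250 * 40 = 10000
denominator = 8 = 8
card(S) = 10000 / 8 = 1250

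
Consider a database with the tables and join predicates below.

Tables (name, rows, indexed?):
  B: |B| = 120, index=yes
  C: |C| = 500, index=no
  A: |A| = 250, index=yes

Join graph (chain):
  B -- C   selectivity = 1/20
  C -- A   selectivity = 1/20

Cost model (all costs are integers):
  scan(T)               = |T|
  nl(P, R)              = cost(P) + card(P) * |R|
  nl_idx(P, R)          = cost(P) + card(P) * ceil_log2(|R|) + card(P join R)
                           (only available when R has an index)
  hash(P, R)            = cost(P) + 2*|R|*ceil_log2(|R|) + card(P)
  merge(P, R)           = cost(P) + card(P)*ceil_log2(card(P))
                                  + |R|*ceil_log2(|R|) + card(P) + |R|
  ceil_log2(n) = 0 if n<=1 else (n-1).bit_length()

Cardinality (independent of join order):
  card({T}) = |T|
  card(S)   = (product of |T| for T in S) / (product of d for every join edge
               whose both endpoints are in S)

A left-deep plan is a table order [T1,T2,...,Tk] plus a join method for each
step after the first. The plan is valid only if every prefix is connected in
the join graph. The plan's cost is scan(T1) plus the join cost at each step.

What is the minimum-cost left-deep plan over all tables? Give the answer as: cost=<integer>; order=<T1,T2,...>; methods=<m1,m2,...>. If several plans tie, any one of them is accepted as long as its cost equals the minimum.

cost=9680; order=C,B,A; methods=hash,hash

Selinger DP (subsets sized 1..n):
  {B}: scan cost=120, card=120
  {C}: scan cost=500, card=500
  {A}: scan cost=250, card=250
  {BC}: card=3000; try (B,hash)→2680, (C,merge)→6080, (B,merge)→6460, (B,nl_idx)→7000, (C,hash)→9240, (C,nl)→60120 …(+1); best=2680 via (B,hash)
  {AC}: card=6250; try (A,hash)→5000, (C,merge)→7500, (A,merge)→7750, (C,hash)→9500, (A,nl_idx)→10750, (C,nl)→125250 …(+1); best=5000 via (A,hash)
  {ABC}: card=37500; try (A,hash)→9680, (B,hash)→12930, (A,merge)→43930, (A,nl_idx)→64180, (B,nl_idx)→86250, (B,merge)→93460 …(+2); best=9680 via (A,hash)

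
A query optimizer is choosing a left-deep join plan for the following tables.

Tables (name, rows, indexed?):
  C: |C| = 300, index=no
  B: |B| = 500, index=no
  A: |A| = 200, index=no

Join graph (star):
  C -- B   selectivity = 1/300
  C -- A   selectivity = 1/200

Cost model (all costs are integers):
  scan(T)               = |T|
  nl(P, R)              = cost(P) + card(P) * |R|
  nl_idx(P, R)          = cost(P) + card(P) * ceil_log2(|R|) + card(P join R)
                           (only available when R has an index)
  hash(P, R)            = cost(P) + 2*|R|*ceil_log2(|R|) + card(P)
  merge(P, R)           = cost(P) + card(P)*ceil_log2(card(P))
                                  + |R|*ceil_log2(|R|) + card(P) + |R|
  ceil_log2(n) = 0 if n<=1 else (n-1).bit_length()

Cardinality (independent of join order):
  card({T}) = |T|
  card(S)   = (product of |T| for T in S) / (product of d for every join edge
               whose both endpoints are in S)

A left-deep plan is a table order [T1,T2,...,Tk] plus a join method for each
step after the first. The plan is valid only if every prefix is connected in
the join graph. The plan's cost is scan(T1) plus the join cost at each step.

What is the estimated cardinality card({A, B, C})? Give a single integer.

Tables in S: A(200), B(500), C(300)
Edges inside S: C-B(d=300), C-A(d=200)
numerator = 200 * 500 * 300 = 30000000
denominator = 300 * 200 = 60000
card(S) = 30000000 / 60000 = 500

500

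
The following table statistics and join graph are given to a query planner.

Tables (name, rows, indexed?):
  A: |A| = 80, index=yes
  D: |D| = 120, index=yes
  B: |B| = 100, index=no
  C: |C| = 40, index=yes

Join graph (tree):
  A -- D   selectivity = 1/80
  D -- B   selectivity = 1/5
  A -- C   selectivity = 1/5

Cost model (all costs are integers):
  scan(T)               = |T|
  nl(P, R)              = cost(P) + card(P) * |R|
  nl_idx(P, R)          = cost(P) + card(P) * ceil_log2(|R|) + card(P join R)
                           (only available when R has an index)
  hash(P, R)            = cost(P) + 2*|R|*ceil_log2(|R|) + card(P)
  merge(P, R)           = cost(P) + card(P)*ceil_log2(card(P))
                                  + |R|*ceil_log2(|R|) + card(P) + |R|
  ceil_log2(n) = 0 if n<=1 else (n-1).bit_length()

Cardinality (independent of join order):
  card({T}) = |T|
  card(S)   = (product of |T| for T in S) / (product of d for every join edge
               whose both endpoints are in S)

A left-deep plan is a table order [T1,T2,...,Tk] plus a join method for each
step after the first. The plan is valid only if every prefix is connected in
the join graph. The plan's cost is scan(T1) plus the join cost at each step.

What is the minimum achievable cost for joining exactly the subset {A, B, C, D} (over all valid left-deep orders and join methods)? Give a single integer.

3720

Selinger DP over subsets of {A,B,C,D}:
  {A}: scan cost=80, card=80
  {D}: scan cost=120, card=120
  {B}: scan cost=100, card=100
  {C}: scan cost=40, card=40
  {AD}: card=120; try (D,nl_idx)→760, (A,nl_idx)→1080, (A,hash)→1360, (D,merge)→1680, (A,merge)→1720, (D,hash)→1840 …(+2); best=760 via (D,nl_idx)
  {AC}: card=640; try (C,hash)→640, (A,merge)→960, (A,nl_idx)→960, (C,merge)→1000, (C,nl_idx)→1200, (A,hash)→1200 …(+2); best=640 via (C,hash)
  {BD}: card=2400; try (B,hash)→1640, (D,merge)→1860, (D,hash)→1880, (B,merge)→1880, (D,nl_idx)→3200, (D,nl)→12100 …(+1); best=1640 via (B,hash)
  {ABD}: card=2400; try (B,hash)→2280, (B,merge)→2520, (A,hash)→5160, (B,nl)→12760, (A,nl_idx)→20840, (A,merge)→33480 …(+1); best=2280 via (B,hash)
  {ACD}: card=960; try (C,hash)→1360, (C,merge)→2000, (C,nl_idx)→2440, (D,hash)→2960, (C,nl)→5560, (D,nl_idx)→6080 …(+2); best=1360 via (C,hash)
  {ABCD}: card=19200; try (B,hash)→3720, (C,hash)→5160, (B,merge)→12720, (C,merge)→33760, (C,nl_idx)→35880, (B,nl)→97360 …(+1); best=3720 via (B,hash)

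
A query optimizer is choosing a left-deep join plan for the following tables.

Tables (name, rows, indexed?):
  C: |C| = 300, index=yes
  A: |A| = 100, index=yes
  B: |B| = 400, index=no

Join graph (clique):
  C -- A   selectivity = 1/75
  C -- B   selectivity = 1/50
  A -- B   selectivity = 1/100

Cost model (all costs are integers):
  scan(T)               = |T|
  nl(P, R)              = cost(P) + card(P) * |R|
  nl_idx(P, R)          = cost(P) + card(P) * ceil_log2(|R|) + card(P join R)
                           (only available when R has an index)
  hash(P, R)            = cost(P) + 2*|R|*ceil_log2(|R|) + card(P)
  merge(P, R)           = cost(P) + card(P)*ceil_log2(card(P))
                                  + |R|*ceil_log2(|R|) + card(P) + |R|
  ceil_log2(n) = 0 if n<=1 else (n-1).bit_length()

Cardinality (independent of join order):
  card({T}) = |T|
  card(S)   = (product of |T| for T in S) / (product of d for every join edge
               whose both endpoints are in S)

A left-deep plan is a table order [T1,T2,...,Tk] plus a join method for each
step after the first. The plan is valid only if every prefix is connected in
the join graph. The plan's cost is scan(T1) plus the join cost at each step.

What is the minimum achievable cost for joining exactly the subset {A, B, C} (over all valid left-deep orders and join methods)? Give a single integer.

5832

Selinger DP over subsets of {A,B,C}:
  {C}: scan cost=300, card=300
  {A}: scan cost=100, card=100
  {B}: scan cost=400, card=400
  {AC}: card=400; try (C,nl_idx)→1400, (A,hash)→2000, (A,nl_idx)→2800, (C,merge)→3900, (A,merge)→4100, (C,hash)→5600 …(+2); best=1400 via (C,nl_idx)
  {BC}: card=2400; try (C,hash)→6200, (C,nl_idx)→6400, (B,merge)→7300, (C,merge)→7400, (B,hash)→7800, (B,nl)→120300 …(+1); best=6200 via (C,hash)
  {AB}: card=400; try (A,hash)→2200, (A,nl_idx)→3600, (B,merge)→4900, (A,merge)→5200, (B,hash)→7400, (B,nl)→40100 …(+1); best=2200 via (A,hash)
  {ABC}: card=32; try (C,nl_idx)→5832, (C,hash)→8000, (B,hash)→9000, (C,merge)→9200, (B,merge)→9400, (A,hash)→10000 …(+5); best=5832 via (C,nl_idx)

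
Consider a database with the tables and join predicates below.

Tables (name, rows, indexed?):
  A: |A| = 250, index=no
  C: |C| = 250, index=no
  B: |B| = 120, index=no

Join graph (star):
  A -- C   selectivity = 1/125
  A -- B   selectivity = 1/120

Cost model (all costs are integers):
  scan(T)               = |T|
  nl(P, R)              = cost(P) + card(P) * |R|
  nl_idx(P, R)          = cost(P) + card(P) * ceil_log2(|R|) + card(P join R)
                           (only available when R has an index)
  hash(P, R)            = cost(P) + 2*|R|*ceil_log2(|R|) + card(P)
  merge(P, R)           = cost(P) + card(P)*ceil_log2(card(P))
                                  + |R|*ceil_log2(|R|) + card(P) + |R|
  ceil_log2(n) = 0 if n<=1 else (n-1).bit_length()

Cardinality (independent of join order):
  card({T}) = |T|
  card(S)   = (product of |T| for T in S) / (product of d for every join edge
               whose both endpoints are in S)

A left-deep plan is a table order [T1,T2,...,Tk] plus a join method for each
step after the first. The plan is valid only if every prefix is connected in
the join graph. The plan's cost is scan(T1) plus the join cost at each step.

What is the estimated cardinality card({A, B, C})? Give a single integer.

500

Tables in S: A(250), B(120), C(250)
Edges inside S: A-C(d=125), A-B(d=120)
numerator = 250 * 120 * 250 = 7500000
denominator = 125 * 120 = 15000
card(S) = 7500000 / 15000 = 500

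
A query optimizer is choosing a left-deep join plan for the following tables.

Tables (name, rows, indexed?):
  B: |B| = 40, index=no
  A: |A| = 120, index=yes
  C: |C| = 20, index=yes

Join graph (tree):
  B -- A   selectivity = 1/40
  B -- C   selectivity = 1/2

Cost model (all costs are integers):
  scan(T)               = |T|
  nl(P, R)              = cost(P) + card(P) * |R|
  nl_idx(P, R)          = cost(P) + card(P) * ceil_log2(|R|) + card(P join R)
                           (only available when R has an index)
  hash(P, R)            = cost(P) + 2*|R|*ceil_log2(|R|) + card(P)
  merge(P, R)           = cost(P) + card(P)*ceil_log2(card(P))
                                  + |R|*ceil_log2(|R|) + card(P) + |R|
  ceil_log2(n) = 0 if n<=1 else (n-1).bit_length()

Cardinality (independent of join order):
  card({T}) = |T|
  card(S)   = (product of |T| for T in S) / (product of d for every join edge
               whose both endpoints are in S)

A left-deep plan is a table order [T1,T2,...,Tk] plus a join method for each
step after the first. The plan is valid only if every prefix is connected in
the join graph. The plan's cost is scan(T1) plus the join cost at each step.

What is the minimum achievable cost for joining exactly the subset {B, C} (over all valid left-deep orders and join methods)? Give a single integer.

Selinger DP over subsets of {B,C}:
  {B}: scan cost=40, card=40
  {C}: scan cost=20, card=20
  {BC}: card=400; try (C,hash)→280, (B,merge)→420, (C,merge)→440, (B,hash)→520, (C,nl_idx)→640, (B,nl)→820 …(+1); best=280 via (C,hash)

280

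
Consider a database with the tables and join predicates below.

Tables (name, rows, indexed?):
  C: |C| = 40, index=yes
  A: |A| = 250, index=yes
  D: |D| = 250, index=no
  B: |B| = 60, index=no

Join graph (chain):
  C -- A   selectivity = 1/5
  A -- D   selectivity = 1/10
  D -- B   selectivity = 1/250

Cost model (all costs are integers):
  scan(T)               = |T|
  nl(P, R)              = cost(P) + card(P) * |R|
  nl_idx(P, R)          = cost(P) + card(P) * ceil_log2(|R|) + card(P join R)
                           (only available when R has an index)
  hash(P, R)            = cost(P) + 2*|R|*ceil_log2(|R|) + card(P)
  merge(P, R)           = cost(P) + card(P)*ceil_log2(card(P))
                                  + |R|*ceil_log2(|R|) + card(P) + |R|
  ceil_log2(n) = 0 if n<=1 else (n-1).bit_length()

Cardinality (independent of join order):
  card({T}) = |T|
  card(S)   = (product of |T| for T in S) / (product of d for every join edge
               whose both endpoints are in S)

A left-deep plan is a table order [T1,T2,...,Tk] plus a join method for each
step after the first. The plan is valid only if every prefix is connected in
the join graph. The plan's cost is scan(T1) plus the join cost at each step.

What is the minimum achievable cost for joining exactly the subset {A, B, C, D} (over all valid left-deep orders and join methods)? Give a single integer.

5180

Selinger DP over subsets of {A,B,C,D}:
  {C}: scan cost=40, card=40
  {A}: scan cost=250, card=250
  {D}: scan cost=250, card=250
  {B}: scan cost=60, card=60
  {AC}: card=2000; try (C,hash)→980, (A,nl_idx)→2360, (A,merge)→2570, (C,merge)→2780, (C,nl_idx)→3750, (A,hash)→4080 …(+2); best=980 via (C,hash)
  {AD}: card=6250; try (D,hash)→4500, (A,hash)→4500, (D,merge)→4750, (A,merge)→4750, (A,nl_idx)→8500, (D,nl)→62750 …(+1); best=4500 via (D,hash)
  {BD}: card=60; try (B,hash)→1220, (D,merge)→2730, (B,merge)→2920, (D,hash)→4120, (D,nl)→15060, (B,nl)→15250; best=1220 via (B,hash)
  {ACD}: card=50000; try (D,hash)→6980, (C,hash)→11230, (D,merge)→27230, (C,nl_idx)→92000, (C,merge)→92280, (C,nl)→254500 …(+1); best=6980 via (D,hash)
  {ABD}: card=1500; try (A,nl_idx)→3200, (A,merge)→3890, (A,hash)→5280, (B,hash)→11470, (A,nl)→16220, (B,merge)→92420 …(+1); best=3200 via (A,nl_idx)
  {ABCD}: card=12000; try (C,hash)→5180, (C,merge)→21480, (C,nl_idx)→24200, (B,hash)→57700, (C,nl)→63200, (B,merge)→857400 …(+1); best=5180 via (C,hash)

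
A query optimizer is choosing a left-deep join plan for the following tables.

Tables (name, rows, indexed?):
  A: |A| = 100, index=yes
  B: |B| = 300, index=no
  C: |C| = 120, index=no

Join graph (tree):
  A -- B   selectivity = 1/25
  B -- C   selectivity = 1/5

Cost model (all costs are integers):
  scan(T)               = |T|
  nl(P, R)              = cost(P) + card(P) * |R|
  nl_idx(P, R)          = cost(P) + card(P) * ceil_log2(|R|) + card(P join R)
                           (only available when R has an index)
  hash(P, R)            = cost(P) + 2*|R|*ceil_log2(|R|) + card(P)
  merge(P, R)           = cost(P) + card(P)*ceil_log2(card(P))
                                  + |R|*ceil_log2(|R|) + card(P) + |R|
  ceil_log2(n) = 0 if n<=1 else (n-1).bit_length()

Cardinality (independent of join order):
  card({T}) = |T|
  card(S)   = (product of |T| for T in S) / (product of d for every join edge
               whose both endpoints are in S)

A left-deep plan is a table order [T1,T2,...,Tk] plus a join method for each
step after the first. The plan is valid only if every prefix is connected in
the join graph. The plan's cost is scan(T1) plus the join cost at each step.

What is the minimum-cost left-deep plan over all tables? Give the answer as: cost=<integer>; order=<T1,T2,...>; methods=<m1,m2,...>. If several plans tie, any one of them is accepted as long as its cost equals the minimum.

Selinger DP (subsets sized 1..n):
  {A}: scan cost=100, card=100
  {B}: scan cost=300, card=300
  {C}: scan cost=120, card=120
  {AB}: card=1200; try (A,hash)→2000, (A,nl_idx)→3600, (B,merge)→3900, (A,merge)→4100, (B,hash)→5600, (B,nl)→30100 …(+1); best=2000 via (A,hash)
  {BC}: card=7200; try (C,hash)→2280, (B,merge)→4080, (C,merge)→4260, (B,hash)→5640, (B,nl)→36120, (C,nl)→36300; best=2280 via (C,hash)
  {ABC}: card=28800; try (C,hash)→4880, (A,hash)→10880, (C,merge)→17360, (A,nl_idx)→81480, (A,merge)→103880, (C,nl)→146000 …(+1); best=4880 via (C,hash)

cost=4880; order=B,A,C; methods=hash,hash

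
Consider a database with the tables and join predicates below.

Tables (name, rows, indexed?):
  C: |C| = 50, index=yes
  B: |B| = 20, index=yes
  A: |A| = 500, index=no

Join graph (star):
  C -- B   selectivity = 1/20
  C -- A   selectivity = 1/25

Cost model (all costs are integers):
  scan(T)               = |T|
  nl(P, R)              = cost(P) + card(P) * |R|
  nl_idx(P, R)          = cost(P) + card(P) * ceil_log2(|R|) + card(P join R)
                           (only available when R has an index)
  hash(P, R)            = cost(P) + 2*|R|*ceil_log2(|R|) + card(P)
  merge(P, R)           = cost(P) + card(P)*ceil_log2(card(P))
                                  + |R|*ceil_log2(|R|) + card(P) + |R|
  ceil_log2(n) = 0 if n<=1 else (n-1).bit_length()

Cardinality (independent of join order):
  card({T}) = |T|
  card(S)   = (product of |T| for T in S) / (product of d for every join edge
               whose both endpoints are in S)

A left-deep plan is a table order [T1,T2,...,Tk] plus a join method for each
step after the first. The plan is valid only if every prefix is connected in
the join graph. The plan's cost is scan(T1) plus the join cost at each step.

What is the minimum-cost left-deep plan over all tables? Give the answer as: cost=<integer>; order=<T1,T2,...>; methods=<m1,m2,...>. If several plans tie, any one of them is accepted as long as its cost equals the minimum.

cost=2800; order=A,C,B; methods=hash,hash

Selinger DP (subsets sized 1..n):
  {C}: scan cost=50, card=50
  {B}: scan cost=20, card=20
  {A}: scan cost=500, card=500
  {BC}: card=50; try (C,nl_idx)→190, (B,hash)→300, (B,nl_idx)→350, (C,merge)→490, (B,merge)→520, (C,hash)→640 …(+2); best=190 via (C,nl_idx)
  {AC}: card=1000; try (C,hash)→1600, (C,nl_idx)→4500, (A,merge)→5400, (C,merge)→5850, (A,hash)→9100, (A,nl)→25050 …(+1); best=1600 via (C,hash)
  {ABC}: card=1000; try (B,hash)→2800, (A,merge)→5540, (B,nl_idx)→7600, (A,hash)→9240, (B,merge)→12720, (B,nl)→21600 …(+1); best=2800 via (B,hash)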